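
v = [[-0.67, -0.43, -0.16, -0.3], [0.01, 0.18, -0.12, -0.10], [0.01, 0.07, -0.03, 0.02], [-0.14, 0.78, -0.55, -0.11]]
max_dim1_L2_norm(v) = 0.97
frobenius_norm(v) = 1.32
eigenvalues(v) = [(-0.73+0j), (0.05+0.29j), (0.05-0.29j), 0j]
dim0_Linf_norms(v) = [0.67, 0.78, 0.55, 0.3]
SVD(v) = [[-0.39, 0.92, 0.00, 0.04], [0.21, 0.08, 0.96, 0.19], [0.07, -0.01, -0.21, 0.97], [0.89, 0.38, -0.21, -0.11]] @ diag([1.0253859430829304, 0.8345557817775943, 0.0854341708422041, 0.0011477290721373886]) @ [[0.14,0.89,-0.45,-0.0], [-0.8,-0.10,-0.44,-0.39], [0.42,-0.04,0.05,-0.91], [-0.40,0.45,0.78,-0.16]]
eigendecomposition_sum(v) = [[-0.68-0.00j, (-0.02+0j), -0.41-0.00j, -0.32-0.00j], [-0.01-0.00j, -0.00+0.00j, -0.00-0.00j, (-0-0j)], [(0.01+0j), -0j, (0.01+0j), (0.01+0j)], [-0.13-0.00j, -0.00+0.00j, -0.08-0.00j, -0.06-0.00j]] + [[0.00+0.01j, -0.21+0.05j, 0.12-0.04j, (0.01-0.07j)], [0.01-0.01j, (0.09+0.12j), -0.06-0.07j, -0.05+0.02j], [(-0-0j), 0.03-0.03j, (-0.02+0.02j), (0.01+0.02j)], [-0.00-0.03j, 0.39-0.06j, -0.23+0.05j, -0.02+0.14j]] + [[0.00-0.01j,(-0.21-0.05j),0.12+0.04j,(0.01+0.07j)], [(0.01+0.01j),0.09-0.12j,-0.06+0.07j,-0.05-0.02j], [(-0+0j),(0.03+0.03j),-0.02-0.02j,0.01-0.02j], [(-0+0.03j),0.39+0.06j,(-0.23-0.05j),-0.02-0.14j]] + [[(-0-0j), -0.00-0.00j, (-0+0j), 0.00+0.00j], [0j, 0j, -0j, -0.00-0.00j], [0.00+0.00j, 0j, 0.00-0.00j, -0.00-0.00j], [-0.00-0.00j, -0.00-0.00j, (-0+0j), 0j]]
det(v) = -0.00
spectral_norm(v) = 1.03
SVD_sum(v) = [[-0.05,-0.35,0.18,0.0], [0.03,0.19,-0.1,-0.00], [0.01,0.07,-0.03,-0.00], [0.12,0.81,-0.41,-0.0]] + [[-0.62, -0.08, -0.34, -0.30],[-0.05, -0.01, -0.03, -0.03],[0.01, 0.0, 0.00, 0.00],[-0.26, -0.03, -0.14, -0.13]] + [[0.00, -0.00, 0.0, -0.00], [0.03, -0.0, 0.0, -0.07], [-0.01, 0.00, -0.00, 0.02], [-0.01, 0.0, -0.00, 0.02]] + [[-0.00, 0.00, 0.00, -0.0], [-0.00, 0.00, 0.0, -0.0], [-0.0, 0.0, 0.0, -0.00], [0.0, -0.00, -0.00, 0.00]]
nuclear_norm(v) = 1.95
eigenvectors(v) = [[(-0.98+0j), (0.44-0.03j), (0.44+0.03j), (-0.4+0j)],  [-0.01+0.00j, -0.15-0.27j, (-0.15+0.27j), (0.45+0j)],  [0.02+0.00j, (-0.08+0.06j), -0.08-0.06j, (0.78+0j)],  [(-0.19+0j), (-0.83+0j), -0.83-0.00j, (-0.16+0j)]]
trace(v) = -0.63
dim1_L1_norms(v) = [1.56, 0.41, 0.13, 1.58]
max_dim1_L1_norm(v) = 1.58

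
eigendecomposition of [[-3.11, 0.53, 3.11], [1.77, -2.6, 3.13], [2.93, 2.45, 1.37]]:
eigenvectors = [[-0.38,  -0.89,  0.79], [-0.47,  0.35,  -0.59], [-0.8,  0.30,  -0.16]]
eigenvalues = [4.18, -4.38, -4.13]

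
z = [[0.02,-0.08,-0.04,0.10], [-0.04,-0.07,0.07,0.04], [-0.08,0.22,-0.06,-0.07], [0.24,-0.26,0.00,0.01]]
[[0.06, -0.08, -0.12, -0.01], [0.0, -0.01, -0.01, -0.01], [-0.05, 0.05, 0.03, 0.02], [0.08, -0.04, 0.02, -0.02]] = z @ [[0.47,-0.05,0.66,0.09],[0.14,0.08,0.53,0.14],[0.07,0.2,1.08,0.05],[0.6,-0.62,-0.45,-0.02]]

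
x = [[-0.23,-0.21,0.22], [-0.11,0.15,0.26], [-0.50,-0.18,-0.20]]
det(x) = 0.049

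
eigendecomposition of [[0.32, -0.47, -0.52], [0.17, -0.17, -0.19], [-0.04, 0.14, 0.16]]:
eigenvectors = [[(0.86+0j), 0.86-0.00j, 0.02+0.00j], [(0.44-0.15j), 0.44+0.15j, (0.75+0j)], [(-0.13-0.15j), (-0.13+0.15j), -0.66+0.00j]]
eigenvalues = [(0.15+0.18j), (0.15-0.18j), 0j]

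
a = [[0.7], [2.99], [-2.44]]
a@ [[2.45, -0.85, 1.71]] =[[1.72,-0.6,1.20], [7.33,-2.54,5.11], [-5.98,2.07,-4.17]]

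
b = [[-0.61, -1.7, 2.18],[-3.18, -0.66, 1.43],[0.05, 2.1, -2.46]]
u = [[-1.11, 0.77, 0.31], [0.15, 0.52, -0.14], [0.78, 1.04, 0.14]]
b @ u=[[2.12, 0.91, 0.35], [4.55, -1.3, -0.69], [-1.66, -1.43, -0.62]]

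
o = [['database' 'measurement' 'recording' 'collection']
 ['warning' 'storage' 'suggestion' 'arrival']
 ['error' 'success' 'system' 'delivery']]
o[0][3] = 'collection'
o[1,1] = 'storage'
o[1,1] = 'storage'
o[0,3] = 'collection'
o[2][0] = 'error'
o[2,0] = 'error'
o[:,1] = ['measurement', 'storage', 'success']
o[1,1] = 'storage'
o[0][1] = 'measurement'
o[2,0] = 'error'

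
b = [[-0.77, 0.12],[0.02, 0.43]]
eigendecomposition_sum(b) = [[-0.77,0.08], [0.01,-0.0]] + [[0.00,0.04],  [0.01,0.43]]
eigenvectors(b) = [[-1.00, -0.1], [0.02, -1.00]]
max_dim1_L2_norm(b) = 0.78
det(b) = -0.33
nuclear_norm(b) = 1.21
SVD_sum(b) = [[-0.76, 0.16], [-0.06, 0.01]] + [[-0.01,-0.04],[0.08,0.42]]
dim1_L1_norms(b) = [0.89, 0.45]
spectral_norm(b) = 0.78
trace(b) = -0.34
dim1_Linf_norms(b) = [0.77, 0.43]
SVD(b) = [[-1.00, -0.08],[-0.08, 1.00]] @ diag([0.7812699838882519, 0.42686908095486475]) @ [[0.98, -0.20], [0.20, 0.98]]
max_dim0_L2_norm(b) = 0.77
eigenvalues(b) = [-0.77, 0.43]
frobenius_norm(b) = 0.89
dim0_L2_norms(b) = [0.77, 0.45]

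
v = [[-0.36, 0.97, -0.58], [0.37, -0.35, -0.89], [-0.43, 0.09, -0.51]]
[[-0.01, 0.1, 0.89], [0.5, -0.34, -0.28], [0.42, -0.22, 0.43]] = v @ [[-0.44, 0.20, -0.66],[-0.50, 0.37, 0.57],[-0.55, 0.32, -0.18]]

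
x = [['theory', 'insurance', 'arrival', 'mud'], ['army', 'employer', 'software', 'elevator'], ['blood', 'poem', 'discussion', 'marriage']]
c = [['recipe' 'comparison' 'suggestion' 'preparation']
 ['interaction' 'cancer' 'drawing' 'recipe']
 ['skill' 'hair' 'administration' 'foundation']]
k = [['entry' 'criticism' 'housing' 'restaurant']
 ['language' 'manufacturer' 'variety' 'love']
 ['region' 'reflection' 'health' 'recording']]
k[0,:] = ['entry', 'criticism', 'housing', 'restaurant']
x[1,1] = 'employer'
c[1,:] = ['interaction', 'cancer', 'drawing', 'recipe']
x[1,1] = 'employer'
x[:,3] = ['mud', 'elevator', 'marriage']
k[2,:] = ['region', 'reflection', 'health', 'recording']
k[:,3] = ['restaurant', 'love', 'recording']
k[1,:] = ['language', 'manufacturer', 'variety', 'love']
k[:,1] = ['criticism', 'manufacturer', 'reflection']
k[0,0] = 'entry'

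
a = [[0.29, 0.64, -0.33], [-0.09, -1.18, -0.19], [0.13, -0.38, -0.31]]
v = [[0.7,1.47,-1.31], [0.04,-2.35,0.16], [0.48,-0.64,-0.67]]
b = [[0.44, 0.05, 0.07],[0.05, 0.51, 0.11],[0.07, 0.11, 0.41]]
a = v @ b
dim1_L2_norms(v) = [2.09, 2.36, 1.04]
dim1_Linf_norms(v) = [1.47, 2.35, 0.67]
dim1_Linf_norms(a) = [0.64, 1.18, 0.38]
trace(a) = -1.20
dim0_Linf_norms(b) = [0.44, 0.51, 0.41]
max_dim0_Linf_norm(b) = 0.51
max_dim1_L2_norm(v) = 2.36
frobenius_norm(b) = 0.81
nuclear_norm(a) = 1.98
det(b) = 0.08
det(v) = -0.12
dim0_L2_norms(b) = [0.45, 0.52, 0.43]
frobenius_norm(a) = 1.52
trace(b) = 1.36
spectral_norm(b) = 0.62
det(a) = -0.01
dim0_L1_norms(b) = [0.56, 0.67, 0.59]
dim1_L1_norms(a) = [1.26, 1.46, 0.82]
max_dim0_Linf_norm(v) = 2.35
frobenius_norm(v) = 3.32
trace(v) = -2.32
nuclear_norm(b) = 1.36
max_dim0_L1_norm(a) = 2.2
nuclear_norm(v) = 4.49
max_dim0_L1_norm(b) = 0.67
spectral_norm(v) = 2.96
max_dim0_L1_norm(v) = 4.46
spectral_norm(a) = 1.41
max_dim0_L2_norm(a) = 1.4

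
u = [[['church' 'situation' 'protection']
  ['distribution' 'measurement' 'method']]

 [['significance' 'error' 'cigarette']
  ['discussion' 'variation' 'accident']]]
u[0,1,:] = ['distribution', 'measurement', 'method']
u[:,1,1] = ['measurement', 'variation']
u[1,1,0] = 'discussion'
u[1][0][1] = 'error'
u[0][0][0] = 'church'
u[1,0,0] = 'significance'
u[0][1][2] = 'method'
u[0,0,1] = 'situation'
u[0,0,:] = ['church', 'situation', 'protection']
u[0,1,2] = 'method'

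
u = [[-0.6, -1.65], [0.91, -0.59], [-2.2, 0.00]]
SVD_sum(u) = [[-0.83, -0.12], [0.80, 0.12], [-2.15, -0.32]] + [[0.23, -1.53],[0.11, -0.71],[-0.05, 0.32]]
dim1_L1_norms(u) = [2.25, 1.5, 2.2]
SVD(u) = [[-0.34, -0.89], [0.33, -0.41], [-0.88, 0.19]] @ diag([2.4689997110954636, 1.7328417200109527]) @ [[0.99, 0.15],  [-0.15, 0.99]]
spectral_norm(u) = 2.47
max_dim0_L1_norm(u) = 3.71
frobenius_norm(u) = 3.02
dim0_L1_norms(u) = [3.71, 2.24]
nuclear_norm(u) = 4.20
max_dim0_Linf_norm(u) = 2.2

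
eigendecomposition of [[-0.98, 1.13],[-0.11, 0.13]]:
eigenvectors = [[-0.99,-0.75], [-0.11,-0.66]]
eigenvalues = [-0.85, 0.0]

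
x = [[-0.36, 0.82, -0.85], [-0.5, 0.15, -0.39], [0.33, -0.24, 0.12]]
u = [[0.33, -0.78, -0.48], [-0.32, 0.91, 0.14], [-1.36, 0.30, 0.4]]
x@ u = [[0.77, 0.77, -0.05], [0.32, 0.41, 0.10], [0.02, -0.44, -0.14]]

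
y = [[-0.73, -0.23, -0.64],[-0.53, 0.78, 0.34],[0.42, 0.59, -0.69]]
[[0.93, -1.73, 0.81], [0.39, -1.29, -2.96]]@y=[[0.58, -1.09, -1.74], [-0.84, -2.84, 1.35]]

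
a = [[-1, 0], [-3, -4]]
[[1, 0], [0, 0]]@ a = [[-1, 0], [0, 0]]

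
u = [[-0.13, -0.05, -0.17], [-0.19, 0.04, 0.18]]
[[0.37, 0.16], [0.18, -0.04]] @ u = [[-0.08, -0.01, -0.03], [-0.02, -0.01, -0.04]]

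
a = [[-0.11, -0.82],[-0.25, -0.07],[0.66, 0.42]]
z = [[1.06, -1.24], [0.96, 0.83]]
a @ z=[[-0.90, -0.54], [-0.33, 0.25], [1.10, -0.47]]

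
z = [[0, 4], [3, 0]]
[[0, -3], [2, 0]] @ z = [[-9, 0], [0, 8]]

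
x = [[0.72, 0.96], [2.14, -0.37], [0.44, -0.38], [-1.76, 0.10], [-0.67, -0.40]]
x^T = [[0.72, 2.14, 0.44, -1.76, -0.67], [0.96, -0.37, -0.38, 0.1, -0.40]]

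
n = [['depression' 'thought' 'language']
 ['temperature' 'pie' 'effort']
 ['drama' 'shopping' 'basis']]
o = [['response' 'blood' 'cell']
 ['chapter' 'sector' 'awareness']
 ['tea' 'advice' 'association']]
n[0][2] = 'language'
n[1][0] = 'temperature'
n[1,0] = 'temperature'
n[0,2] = 'language'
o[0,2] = 'cell'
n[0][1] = 'thought'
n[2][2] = 'basis'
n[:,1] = ['thought', 'pie', 'shopping']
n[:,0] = ['depression', 'temperature', 'drama']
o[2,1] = 'advice'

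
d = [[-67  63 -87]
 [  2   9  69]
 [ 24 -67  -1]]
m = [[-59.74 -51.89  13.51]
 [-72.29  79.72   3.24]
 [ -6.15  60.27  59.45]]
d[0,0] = -67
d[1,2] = 69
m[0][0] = -59.74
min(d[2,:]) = -67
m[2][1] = 60.27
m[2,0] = -6.15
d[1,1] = 9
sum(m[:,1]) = 88.1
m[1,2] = 3.24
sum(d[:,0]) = -41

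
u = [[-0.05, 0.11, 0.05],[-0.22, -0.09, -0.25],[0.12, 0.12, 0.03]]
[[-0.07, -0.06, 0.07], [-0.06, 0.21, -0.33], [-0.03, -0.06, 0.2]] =u@[[0.27, -0.08, 0.78], [-0.61, -0.28, 0.81], [0.21, -0.65, 0.35]]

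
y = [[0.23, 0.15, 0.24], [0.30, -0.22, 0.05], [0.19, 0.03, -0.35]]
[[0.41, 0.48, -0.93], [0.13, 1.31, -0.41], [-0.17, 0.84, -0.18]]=y @ [[0.61,3.55,-2.25], [0.42,-1.27,-1.41], [0.86,-0.59,-0.82]]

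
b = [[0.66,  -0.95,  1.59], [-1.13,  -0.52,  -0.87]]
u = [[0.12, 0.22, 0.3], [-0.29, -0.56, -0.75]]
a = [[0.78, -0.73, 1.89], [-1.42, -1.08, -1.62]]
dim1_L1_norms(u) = [0.64, 1.6]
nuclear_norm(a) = 4.30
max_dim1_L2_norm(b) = 1.97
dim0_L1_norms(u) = [0.41, 0.78, 1.05]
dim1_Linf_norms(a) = [1.89, 1.62]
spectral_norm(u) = 1.05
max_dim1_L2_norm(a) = 2.41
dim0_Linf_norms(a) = [1.42, 1.08, 1.89]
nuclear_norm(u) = 1.06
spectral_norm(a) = 2.95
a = u + b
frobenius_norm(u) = 1.05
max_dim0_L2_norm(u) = 0.81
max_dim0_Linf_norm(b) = 1.59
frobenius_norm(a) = 3.24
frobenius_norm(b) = 2.48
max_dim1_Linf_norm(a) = 1.89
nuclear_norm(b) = 3.34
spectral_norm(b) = 2.21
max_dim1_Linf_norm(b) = 1.59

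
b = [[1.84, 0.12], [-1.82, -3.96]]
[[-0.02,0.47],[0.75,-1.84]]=b@[[0.00, 0.23], [-0.19, 0.36]]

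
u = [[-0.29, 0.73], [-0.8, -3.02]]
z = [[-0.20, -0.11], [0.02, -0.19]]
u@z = [[0.07,-0.11], [0.1,0.66]]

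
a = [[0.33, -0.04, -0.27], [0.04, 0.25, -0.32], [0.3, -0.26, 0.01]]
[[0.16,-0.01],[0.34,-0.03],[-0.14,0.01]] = a@[[-0.36, 0.03], [0.08, -0.01], [-1.03, 0.09]]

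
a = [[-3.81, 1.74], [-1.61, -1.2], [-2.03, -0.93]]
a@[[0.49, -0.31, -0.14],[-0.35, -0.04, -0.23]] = [[-2.48, 1.11, 0.13], [-0.37, 0.55, 0.50], [-0.67, 0.67, 0.5]]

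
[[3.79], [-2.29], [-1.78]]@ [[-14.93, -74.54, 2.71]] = [[-56.58, -282.51, 10.27], [34.19, 170.7, -6.21], [26.58, 132.68, -4.82]]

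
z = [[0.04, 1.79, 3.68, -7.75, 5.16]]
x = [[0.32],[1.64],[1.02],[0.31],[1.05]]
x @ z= [[0.01,0.57,1.18,-2.48,1.65], [0.07,2.94,6.04,-12.71,8.46], [0.04,1.83,3.75,-7.9,5.26], [0.01,0.55,1.14,-2.40,1.60], [0.04,1.88,3.86,-8.14,5.42]]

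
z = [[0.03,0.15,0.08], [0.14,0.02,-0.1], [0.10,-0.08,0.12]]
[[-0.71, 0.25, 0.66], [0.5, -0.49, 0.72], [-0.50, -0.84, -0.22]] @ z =[[0.08, -0.15, -0.00], [0.02, 0.01, 0.18], [-0.15, -0.07, 0.02]]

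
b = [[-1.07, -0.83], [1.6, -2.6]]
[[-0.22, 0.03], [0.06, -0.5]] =b@[[0.15, -0.12], [0.07, 0.12]]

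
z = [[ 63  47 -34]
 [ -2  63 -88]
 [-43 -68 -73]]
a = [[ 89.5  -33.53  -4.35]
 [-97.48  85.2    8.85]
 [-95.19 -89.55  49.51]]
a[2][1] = -89.55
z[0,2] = -34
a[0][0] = 89.5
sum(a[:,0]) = -103.17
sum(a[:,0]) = -103.17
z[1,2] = -88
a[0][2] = -4.35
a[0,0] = 89.5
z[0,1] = 47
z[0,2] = -34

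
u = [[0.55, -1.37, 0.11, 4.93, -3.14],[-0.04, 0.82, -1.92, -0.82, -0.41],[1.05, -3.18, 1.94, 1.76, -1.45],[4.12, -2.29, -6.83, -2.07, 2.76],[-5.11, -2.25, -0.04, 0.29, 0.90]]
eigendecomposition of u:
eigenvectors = [[(0.62+0j), 0.27+0.00j, (0.37+0.3j), 0.37-0.30j, (-0.23+0j)], [(-0.01+0j), 0.41+0.00j, -0.11+0.01j, -0.11-0.01j, (-0.3+0j)], [0.12+0.00j, (0.32+0j), (0.43-0.06j), 0.43+0.06j, 0.05+0.00j], [(-0.64+0j), (0.4+0j), -0.30+0.39j, -0.30-0.39j, (0.34+0j)], [(0.44+0j), (0.7+0j), -0.57+0.00j, -0.57-0.00j, 0.86+0.00j]]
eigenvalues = [(-6.69+0j), (-2.22+0j), (3.93+2.49j), (3.93-2.49j), (3.19+0j)]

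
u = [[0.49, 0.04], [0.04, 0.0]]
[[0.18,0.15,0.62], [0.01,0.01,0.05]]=u @ [[0.36, 0.29, 1.22], [0.15, 0.12, 0.51]]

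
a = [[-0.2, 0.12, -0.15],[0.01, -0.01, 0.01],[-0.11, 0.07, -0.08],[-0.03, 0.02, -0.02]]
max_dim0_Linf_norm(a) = 0.2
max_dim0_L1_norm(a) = 0.35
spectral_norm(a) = 0.32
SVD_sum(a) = [[-0.20, 0.12, -0.15], [0.01, -0.01, 0.01], [-0.11, 0.07, -0.08], [-0.03, 0.02, -0.02]] + [[-0.0,-0.0,-0.0], [-0.00,-0.0,-0.0], [0.00,0.00,0.00], [0.0,0.00,0.00]] + [[0.00, 0.0, -0.0], [-0.00, -0.0, 0.0], [-0.0, -0.0, 0.00], [-0.00, -0.00, 0.0]]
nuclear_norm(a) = 0.33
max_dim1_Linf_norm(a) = 0.2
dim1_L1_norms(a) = [0.47, 0.03, 0.26, 0.07]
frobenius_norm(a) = 0.32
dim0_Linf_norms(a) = [0.2, 0.12, 0.15]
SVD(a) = [[-0.87, 0.45, -0.11], [0.05, 0.41, 0.89], [-0.48, -0.63, 0.20], [-0.13, -0.48, 0.40]] @ diag([0.31978531515570163, 0.005280456068497382, 0.0030771731308578583]) @ [[0.72,-0.44,0.54], [-0.18,-0.87,-0.47], [-0.67,-0.24,0.70]]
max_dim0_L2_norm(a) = 0.23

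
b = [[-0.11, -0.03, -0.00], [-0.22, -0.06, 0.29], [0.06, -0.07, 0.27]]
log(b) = [[-2.03+2.36j, 0.14+0.47j, (-0.25-0.32j)], [(1.55+4.12j), (-2.85+0.83j), 1.79-0.55j], [(0.73+0.34j), (-0.48+0.07j), (-1.01-0.05j)]]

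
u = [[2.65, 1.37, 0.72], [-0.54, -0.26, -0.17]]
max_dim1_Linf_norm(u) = 2.65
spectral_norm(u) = 3.13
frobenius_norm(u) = 3.13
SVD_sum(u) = [[2.65,1.37,0.72], [-0.54,-0.28,-0.15]] + [[-0.00, 0.0, -0.0], [-0.0, 0.02, -0.02]]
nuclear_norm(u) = 3.16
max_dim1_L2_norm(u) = 3.07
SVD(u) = [[-0.98, 0.2], [0.2, 0.98]] @ diag([3.1312993380039913, 0.029401629474738886]) @ [[-0.86, -0.45, -0.24], [-0.09, 0.59, -0.8]]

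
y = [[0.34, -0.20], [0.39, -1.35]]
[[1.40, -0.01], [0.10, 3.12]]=y @[[4.92, -1.66], [1.35, -2.79]]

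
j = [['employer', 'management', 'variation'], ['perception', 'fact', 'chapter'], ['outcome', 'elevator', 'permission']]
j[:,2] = ['variation', 'chapter', 'permission']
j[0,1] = 'management'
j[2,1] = 'elevator'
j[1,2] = 'chapter'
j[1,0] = 'perception'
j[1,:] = ['perception', 'fact', 'chapter']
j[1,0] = 'perception'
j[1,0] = 'perception'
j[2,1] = 'elevator'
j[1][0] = 'perception'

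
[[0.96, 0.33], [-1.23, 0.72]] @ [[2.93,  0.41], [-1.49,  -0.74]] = [[2.32, 0.15], [-4.68, -1.04]]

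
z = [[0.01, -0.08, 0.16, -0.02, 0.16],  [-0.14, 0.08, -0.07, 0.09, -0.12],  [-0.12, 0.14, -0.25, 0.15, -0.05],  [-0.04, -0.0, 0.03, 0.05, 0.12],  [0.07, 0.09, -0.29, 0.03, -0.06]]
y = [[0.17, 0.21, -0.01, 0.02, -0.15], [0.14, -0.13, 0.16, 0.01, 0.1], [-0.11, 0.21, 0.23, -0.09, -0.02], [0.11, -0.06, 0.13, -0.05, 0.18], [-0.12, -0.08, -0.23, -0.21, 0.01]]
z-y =[[-0.16, -0.29, 0.17, -0.04, 0.31], [-0.28, 0.21, -0.23, 0.08, -0.22], [-0.01, -0.07, -0.48, 0.24, -0.03], [-0.15, 0.06, -0.1, 0.10, -0.06], [0.19, 0.17, -0.06, 0.24, -0.07]]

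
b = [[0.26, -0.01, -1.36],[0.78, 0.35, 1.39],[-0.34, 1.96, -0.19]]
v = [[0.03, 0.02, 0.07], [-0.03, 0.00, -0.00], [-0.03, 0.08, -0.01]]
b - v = [[0.23, -0.03, -1.43], [0.81, 0.35, 1.39], [-0.31, 1.88, -0.18]]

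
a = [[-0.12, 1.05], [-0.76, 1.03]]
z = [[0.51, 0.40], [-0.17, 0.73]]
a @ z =[[-0.24,0.72],[-0.56,0.45]]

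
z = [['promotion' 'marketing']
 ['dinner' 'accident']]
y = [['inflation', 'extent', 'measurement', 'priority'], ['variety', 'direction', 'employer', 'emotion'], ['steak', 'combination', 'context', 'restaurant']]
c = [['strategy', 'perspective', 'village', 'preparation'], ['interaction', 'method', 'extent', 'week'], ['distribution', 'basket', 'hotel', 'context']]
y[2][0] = 'steak'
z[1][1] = 'accident'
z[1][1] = 'accident'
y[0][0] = 'inflation'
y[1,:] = ['variety', 'direction', 'employer', 'emotion']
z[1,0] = 'dinner'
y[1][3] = 'emotion'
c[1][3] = 'week'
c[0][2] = 'village'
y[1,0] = 'variety'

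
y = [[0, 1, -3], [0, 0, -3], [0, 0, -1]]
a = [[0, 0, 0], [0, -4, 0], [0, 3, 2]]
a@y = [[0, 0, 0], [0, 0, 12], [0, 0, -11]]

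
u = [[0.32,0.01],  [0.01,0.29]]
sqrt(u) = [[0.57,  0.01], [0.01,  0.54]]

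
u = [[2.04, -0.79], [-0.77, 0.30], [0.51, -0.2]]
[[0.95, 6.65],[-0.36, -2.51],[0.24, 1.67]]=u@[[0.43, 2.28],[-0.09, -2.53]]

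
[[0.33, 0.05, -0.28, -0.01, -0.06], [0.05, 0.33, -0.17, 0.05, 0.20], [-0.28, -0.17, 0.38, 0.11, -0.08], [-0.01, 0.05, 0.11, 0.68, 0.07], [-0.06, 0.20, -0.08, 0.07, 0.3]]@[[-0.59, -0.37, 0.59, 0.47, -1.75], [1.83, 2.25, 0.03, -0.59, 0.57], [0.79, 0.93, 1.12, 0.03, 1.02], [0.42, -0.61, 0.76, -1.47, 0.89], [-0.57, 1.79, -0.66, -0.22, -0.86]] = [[-0.29, -0.37, -0.09, 0.15, -0.79], [0.35, 0.89, -0.25, -0.29, -0.20], [0.25, -0.14, 0.39, -0.16, 0.95], [0.43, -0.07, 0.59, -1.05, 0.70], [0.20, 0.89, -0.26, -0.32, -0.06]]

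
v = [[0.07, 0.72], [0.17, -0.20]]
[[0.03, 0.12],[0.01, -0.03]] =v @ [[0.09, 0.03], [0.03, 0.16]]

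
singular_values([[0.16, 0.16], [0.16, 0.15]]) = [0.32, 0.01]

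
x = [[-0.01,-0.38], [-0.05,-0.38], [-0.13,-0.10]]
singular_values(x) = [0.55, 0.12]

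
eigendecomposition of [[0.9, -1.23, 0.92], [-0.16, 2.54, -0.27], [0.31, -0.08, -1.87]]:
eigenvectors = [[0.29, 0.99, -0.59], [-0.05, 0.11, 0.81], [-0.96, 0.11, -0.05]]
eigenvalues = [-1.97, 0.86, 2.67]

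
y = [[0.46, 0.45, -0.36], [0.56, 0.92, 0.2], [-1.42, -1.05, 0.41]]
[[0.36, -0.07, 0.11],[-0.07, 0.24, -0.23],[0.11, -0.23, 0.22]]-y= [[-0.10, -0.52, 0.47], [-0.63, -0.68, -0.43], [1.53, 0.82, -0.19]]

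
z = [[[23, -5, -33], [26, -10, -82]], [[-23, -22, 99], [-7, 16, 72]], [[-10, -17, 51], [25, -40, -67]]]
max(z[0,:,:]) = 26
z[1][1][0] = -7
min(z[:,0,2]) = -33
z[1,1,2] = 72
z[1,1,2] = 72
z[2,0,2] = 51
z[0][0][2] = -33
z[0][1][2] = -82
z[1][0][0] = -23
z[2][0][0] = -10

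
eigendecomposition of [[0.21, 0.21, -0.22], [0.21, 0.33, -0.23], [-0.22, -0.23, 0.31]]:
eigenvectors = [[0.51, 0.85, -0.16], [0.62, -0.22, 0.76], [-0.6, 0.48, 0.64]]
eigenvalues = [0.73, 0.03, 0.09]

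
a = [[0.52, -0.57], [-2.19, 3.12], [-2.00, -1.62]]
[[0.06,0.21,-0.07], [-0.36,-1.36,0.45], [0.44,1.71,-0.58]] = a @ [[-0.08, -0.32, 0.11],  [-0.17, -0.66, 0.22]]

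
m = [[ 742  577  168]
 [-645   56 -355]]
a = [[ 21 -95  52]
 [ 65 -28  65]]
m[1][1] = 56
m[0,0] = 742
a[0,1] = -95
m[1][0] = -645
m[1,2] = -355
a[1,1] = -28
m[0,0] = 742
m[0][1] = 577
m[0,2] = 168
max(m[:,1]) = 577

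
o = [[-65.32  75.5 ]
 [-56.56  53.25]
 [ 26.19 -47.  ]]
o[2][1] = -47.0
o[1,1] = 53.25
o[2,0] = 26.19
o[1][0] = -56.56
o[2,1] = -47.0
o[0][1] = 75.5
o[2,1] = -47.0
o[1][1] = 53.25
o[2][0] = 26.19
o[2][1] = -47.0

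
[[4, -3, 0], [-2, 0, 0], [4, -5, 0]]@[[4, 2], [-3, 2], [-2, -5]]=[[25, 2], [-8, -4], [31, -2]]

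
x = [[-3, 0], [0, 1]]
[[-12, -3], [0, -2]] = x @ [[4, 1], [0, -2]]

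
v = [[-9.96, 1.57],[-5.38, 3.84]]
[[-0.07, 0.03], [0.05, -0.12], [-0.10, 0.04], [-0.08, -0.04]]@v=[[0.54, 0.01],[0.15, -0.38],[0.78, -0.00],[1.01, -0.28]]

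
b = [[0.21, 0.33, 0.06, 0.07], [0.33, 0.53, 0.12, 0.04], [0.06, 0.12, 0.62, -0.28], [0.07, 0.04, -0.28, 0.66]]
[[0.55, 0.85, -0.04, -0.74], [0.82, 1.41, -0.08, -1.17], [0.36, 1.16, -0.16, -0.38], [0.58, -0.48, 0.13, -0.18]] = b @ [[0.79,  2.15,  -0.26,  -0.94], [0.78,  1.08,  0.05,  -1.53], [0.85,  1.23,  -0.18,  -0.32], [1.11,  -0.50,  0.14,  -0.22]]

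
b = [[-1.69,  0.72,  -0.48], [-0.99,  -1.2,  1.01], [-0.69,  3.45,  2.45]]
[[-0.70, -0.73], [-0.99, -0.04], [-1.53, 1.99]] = b@[[0.54, 0.36], [-0.01, 0.23], [-0.46, 0.59]]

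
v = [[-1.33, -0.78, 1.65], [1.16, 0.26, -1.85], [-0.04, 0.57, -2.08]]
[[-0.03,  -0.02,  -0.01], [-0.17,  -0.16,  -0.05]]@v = [[0.02,0.01,0.01],[0.04,0.06,0.12]]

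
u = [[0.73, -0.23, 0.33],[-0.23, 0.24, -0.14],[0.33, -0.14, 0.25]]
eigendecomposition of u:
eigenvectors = [[-0.84, 0.41, -0.36], [0.34, 0.91, 0.26], [-0.43, -0.10, 0.9]]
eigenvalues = [0.99, 0.15, 0.08]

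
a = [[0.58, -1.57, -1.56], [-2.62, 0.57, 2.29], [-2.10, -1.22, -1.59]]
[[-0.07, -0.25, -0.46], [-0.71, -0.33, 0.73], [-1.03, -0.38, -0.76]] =a@[[0.37, 0.09, 0.09], [0.09, 0.31, -0.12], [0.09, -0.12, 0.45]]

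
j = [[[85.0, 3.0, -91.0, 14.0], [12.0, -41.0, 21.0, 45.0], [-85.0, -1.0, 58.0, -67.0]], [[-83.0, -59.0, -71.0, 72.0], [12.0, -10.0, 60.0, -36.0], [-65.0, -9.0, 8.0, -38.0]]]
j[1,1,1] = -10.0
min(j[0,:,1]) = -41.0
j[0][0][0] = 85.0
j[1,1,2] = 60.0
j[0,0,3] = 14.0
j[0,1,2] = 21.0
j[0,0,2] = -91.0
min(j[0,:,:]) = -91.0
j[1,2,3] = -38.0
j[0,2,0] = -85.0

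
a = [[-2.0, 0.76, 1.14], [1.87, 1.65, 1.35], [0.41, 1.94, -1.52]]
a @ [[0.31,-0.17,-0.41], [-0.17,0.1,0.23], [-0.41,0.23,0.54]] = [[-1.22, 0.68, 1.61], [-0.25, 0.16, 0.34], [0.42, -0.23, -0.54]]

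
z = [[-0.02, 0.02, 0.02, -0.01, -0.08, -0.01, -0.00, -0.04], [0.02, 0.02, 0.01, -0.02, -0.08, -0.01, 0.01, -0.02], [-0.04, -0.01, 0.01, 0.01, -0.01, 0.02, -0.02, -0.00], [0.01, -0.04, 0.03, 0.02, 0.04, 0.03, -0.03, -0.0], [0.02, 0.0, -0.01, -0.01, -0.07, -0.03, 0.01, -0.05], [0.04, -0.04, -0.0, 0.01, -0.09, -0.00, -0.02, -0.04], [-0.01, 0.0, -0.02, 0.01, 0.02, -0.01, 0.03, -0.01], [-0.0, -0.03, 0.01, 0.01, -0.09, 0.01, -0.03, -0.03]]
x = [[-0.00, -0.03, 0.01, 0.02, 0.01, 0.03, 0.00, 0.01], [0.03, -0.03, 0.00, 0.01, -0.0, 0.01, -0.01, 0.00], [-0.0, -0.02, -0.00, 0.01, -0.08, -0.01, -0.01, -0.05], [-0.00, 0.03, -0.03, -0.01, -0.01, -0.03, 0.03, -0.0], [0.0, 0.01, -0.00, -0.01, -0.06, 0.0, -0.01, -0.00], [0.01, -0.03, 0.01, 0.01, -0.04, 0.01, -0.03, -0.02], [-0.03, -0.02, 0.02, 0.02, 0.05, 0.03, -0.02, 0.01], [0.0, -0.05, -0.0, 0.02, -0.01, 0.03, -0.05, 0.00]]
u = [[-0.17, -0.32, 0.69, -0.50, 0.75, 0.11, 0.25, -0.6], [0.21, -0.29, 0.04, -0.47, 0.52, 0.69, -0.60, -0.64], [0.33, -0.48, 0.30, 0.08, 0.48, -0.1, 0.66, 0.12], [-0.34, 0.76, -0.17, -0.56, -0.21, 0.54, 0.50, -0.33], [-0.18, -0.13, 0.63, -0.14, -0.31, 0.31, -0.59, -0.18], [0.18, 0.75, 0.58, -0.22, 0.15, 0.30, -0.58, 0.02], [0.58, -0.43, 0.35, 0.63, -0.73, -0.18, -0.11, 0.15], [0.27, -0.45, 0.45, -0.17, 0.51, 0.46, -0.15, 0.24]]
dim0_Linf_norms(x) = [0.03, 0.05, 0.03, 0.02, 0.08, 0.03, 0.05, 0.05]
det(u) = -0.01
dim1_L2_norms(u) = [1.36, 1.37, 1.06, 1.32, 1.02, 1.2, 1.28, 1.03]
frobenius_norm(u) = 3.43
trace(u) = -0.60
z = u @ x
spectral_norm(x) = 0.13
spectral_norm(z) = 0.21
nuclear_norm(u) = 8.25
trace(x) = -0.11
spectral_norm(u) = 2.05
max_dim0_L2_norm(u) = 1.42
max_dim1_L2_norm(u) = 1.37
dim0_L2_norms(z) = [0.07, 0.07, 0.05, 0.04, 0.19, 0.05, 0.06, 0.08]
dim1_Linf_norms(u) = [0.75, 0.69, 0.66, 0.76, 0.63, 0.75, 0.73, 0.51]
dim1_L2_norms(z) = [0.1, 0.09, 0.05, 0.08, 0.09, 0.12, 0.05, 0.11]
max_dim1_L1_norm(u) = 3.46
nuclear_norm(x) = 0.40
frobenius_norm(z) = 0.25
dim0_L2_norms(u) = [0.88, 1.4, 1.29, 1.13, 1.42, 1.1, 1.35, 1.0]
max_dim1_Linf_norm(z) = 0.09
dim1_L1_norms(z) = [0.2, 0.19, 0.12, 0.2, 0.2, 0.24, 0.11, 0.21]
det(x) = 0.00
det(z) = 0.00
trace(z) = -0.04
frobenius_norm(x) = 0.20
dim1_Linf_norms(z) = [0.08, 0.08, 0.04, 0.04, 0.07, 0.09, 0.03, 0.09]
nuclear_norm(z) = 0.48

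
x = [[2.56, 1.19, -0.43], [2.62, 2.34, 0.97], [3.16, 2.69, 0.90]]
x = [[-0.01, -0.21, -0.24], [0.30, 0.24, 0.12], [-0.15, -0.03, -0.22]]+[[2.57, 1.40, -0.19],[2.32, 2.1, 0.85],[3.31, 2.72, 1.12]]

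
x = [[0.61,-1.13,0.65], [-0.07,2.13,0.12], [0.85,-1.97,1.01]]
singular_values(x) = [3.34, 1.05, 0.05]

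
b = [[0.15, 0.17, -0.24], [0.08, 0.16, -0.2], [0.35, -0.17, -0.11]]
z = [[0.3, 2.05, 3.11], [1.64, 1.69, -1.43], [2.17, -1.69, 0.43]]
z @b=[[1.3, -0.15, -0.82],[-0.12, 0.79, -0.57],[0.34, 0.03, -0.23]]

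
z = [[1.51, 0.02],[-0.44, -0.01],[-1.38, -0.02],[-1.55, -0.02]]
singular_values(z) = [2.6, 0.0]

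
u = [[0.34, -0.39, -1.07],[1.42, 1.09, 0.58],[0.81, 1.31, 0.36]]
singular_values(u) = [2.45, 1.13, 0.42]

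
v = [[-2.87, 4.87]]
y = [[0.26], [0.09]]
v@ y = [[-0.31]]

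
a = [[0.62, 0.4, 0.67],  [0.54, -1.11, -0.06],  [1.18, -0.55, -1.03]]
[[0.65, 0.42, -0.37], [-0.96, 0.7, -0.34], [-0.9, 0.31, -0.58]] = a @ [[0.02, 0.46, -0.54], [0.85, -0.43, 0.05], [0.44, 0.46, -0.08]]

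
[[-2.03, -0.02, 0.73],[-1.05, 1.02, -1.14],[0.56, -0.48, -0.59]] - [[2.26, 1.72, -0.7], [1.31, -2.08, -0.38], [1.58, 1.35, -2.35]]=[[-4.29, -1.74, 1.43],[-2.36, 3.1, -0.76],[-1.02, -1.83, 1.76]]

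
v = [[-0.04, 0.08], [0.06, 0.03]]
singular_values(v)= [0.09, 0.07]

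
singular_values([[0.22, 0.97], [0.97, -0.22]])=[0.99, 0.99]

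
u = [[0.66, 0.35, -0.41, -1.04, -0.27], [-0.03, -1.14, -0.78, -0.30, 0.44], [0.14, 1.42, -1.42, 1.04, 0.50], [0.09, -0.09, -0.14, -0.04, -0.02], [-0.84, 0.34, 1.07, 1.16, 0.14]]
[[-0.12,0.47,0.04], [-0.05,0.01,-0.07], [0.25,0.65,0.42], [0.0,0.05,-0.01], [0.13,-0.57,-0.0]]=u@[[0.07, 0.47, -0.0],  [0.02, 0.20, 0.16],  [-0.02, -0.19, -0.08],  [0.17, -0.06, 0.01],  [0.02, 0.19, 0.13]]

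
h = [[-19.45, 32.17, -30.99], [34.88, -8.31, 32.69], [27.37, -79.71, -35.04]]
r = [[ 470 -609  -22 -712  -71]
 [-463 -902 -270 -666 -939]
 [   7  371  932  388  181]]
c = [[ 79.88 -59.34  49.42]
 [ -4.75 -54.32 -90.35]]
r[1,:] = [-463, -902, -270, -666, -939]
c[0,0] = 79.88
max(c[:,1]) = -54.32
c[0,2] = 49.42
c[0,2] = 49.42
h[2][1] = -79.71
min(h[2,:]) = -79.71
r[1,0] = -463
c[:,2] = [49.42, -90.35]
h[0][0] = -19.45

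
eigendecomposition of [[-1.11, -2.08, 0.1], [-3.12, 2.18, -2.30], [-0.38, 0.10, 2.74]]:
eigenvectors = [[0.82+0.00j, 0.40-0.05j, (0.4+0.05j)], [0.57+0.00j, -0.85+0.00j, (-0.85-0j)], [0.05+0.00j, (-0.18+0.28j), -0.18-0.28j]]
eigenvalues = [(-2.54+0j), (3.17+0.58j), (3.17-0.58j)]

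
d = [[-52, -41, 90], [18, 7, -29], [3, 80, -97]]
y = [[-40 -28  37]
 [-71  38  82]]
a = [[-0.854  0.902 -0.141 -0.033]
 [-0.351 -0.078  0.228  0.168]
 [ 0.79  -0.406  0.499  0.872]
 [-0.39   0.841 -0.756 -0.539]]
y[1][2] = 82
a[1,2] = 0.228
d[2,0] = 3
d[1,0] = 18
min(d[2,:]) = -97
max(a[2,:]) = 0.872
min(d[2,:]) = -97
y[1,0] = -71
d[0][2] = 90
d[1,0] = 18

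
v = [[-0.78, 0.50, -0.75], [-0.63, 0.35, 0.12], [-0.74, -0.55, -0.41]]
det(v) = -0.567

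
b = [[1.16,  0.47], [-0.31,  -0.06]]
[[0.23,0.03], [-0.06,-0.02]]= b@[[0.17,0.07], [0.07,-0.1]]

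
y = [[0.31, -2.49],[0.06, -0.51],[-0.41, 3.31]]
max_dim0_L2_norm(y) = 4.17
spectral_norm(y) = 4.21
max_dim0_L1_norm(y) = 6.31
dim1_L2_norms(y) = [2.51, 0.51, 3.34]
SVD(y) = [[-0.60, 0.36], [-0.12, -0.93], [0.79, 0.12]] @ diag([4.205245290872413, 0.003470388361460856]) @ [[-0.12, 0.99], [0.99, 0.12]]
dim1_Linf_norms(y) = [2.49, 0.51, 3.31]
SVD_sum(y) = [[0.31, -2.49],[0.06, -0.51],[-0.41, 3.31]] + [[0.00, 0.0], [-0.00, -0.0], [0.00, 0.00]]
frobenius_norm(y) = 4.21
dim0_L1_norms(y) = [0.78, 6.31]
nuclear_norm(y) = 4.21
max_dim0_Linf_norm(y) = 3.31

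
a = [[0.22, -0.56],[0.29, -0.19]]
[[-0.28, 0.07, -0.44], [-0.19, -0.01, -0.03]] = a@[[-0.43,  -0.18,  0.54],[0.33,  -0.2,  1.0]]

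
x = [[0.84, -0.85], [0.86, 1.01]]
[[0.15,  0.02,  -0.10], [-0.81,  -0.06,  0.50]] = x@[[-0.34, -0.02, 0.21], [-0.51, -0.04, 0.32]]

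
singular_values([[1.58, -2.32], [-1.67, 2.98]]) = [4.42, 0.19]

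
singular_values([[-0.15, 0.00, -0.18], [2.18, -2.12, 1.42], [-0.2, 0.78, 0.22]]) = [3.4, 0.66, 0.0]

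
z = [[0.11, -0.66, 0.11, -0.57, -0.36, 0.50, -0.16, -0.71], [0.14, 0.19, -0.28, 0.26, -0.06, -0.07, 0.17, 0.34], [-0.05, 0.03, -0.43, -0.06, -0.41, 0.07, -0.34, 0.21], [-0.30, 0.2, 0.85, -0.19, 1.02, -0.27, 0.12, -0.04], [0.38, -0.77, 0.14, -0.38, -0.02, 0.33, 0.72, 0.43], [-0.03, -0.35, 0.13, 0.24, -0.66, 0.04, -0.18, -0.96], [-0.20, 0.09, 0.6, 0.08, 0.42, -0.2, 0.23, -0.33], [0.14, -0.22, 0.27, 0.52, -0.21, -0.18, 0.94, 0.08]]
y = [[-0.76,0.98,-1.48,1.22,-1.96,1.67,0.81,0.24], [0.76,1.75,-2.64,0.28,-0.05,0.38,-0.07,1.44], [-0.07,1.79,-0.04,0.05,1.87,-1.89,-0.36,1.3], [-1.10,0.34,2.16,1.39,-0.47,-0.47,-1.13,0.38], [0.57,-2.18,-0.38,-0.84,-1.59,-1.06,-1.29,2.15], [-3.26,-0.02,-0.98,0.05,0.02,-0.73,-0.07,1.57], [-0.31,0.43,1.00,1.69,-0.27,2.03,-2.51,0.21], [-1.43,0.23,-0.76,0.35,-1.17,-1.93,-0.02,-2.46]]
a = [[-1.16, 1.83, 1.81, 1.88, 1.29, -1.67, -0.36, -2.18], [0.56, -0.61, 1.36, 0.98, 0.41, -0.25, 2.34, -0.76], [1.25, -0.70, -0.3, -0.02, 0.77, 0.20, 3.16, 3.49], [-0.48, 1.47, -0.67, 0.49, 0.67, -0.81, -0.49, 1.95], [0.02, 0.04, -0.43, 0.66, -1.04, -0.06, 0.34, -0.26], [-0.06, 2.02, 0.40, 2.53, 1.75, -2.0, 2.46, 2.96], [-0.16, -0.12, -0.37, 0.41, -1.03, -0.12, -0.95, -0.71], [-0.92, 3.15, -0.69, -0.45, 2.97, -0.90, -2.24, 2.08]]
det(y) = -16.44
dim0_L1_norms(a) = [4.61, 9.94, 6.03, 7.42, 9.93, 6.01, 12.34, 14.39]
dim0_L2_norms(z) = [0.57, 1.13, 1.21, 0.95, 1.41, 0.72, 1.29, 1.37]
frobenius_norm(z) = 3.17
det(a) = 0.00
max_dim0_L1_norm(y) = 10.16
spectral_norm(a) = 7.66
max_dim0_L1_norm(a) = 14.39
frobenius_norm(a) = 11.47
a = y @ z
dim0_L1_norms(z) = [1.35, 2.51, 2.81, 2.3, 3.16, 1.66, 2.86, 3.1]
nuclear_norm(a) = 22.25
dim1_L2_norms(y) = [3.54, 3.59, 3.48, 3.13, 3.98, 3.82, 3.83, 3.73]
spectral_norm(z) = 1.91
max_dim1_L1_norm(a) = 14.18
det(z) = -0.00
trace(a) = -3.49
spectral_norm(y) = 4.73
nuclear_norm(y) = 26.13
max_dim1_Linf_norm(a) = 3.49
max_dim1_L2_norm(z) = 1.42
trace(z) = 0.01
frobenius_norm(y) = 10.32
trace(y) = -4.95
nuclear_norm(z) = 6.59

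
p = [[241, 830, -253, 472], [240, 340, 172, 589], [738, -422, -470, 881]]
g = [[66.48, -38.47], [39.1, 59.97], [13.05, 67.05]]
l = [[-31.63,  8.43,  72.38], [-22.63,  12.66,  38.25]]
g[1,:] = [39.1, 59.97]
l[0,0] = -31.63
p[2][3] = 881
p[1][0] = 240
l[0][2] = 72.38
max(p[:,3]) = 881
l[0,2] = 72.38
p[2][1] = -422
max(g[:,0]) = 66.48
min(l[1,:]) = -22.63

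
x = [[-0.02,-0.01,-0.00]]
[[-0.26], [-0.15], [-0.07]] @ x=[[0.01, 0.0, 0.00], [0.00, 0.0, 0.0], [0.0, 0.0, 0.0]]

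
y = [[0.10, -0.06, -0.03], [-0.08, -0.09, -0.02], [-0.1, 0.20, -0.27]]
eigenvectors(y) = [[0.89, -0.24, 0.12], [-0.29, -0.59, 0.19], [-0.36, -0.77, 0.97]]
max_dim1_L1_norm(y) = 0.57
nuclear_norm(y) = 0.59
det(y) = 0.00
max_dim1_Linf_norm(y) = 0.27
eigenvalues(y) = [0.13, -0.15, -0.24]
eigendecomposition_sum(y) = [[0.12, -0.04, -0.01],  [-0.04, 0.01, 0.0],  [-0.05, 0.02, 0.0]] + [[-0.02,-0.07,0.02], [-0.04,-0.19,0.04], [-0.06,-0.24,0.05]] + [[0.0,0.05,-0.04], [0.0,0.08,-0.06], [0.0,0.43,-0.33]]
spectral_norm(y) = 0.35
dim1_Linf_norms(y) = [0.1, 0.09, 0.27]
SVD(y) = [[-0.12, 0.56, 0.82], [-0.04, -0.82, 0.56], [0.99, 0.04, 0.12]] @ diag([0.35330347968304243, 0.12838327982667544, 0.1048541115302573]) @ [[-0.31,0.59,-0.74], [0.92,0.37,-0.08], [0.23,-0.71,-0.66]]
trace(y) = -0.26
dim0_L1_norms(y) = [0.28, 0.35, 0.32]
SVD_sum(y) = [[0.01, -0.03, 0.03], [0.0, -0.01, 0.01], [-0.11, 0.21, -0.26]] + [[0.07, 0.03, -0.01], [-0.1, -0.04, 0.01], [0.0, 0.00, -0.0]] + [[0.02, -0.06, -0.06], [0.01, -0.04, -0.04], [0.00, -0.01, -0.01]]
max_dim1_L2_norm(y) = 0.35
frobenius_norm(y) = 0.39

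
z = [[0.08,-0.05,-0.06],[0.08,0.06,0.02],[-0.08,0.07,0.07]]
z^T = [[0.08, 0.08, -0.08],[-0.05, 0.06, 0.07],[-0.06, 0.02, 0.07]]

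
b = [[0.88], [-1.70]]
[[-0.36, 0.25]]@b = [[-0.74]]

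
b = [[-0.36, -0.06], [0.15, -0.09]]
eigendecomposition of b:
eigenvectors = [[-0.84, 0.25], [0.54, -0.97]]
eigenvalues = [-0.32, -0.13]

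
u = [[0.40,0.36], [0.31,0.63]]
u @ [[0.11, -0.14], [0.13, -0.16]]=[[0.09,-0.11], [0.12,-0.14]]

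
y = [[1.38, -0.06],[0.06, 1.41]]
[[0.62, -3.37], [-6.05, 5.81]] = y @ [[0.26, -2.26], [-4.3, 4.22]]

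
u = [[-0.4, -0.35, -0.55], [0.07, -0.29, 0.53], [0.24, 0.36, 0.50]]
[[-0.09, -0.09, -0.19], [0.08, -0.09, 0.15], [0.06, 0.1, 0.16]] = u @ [[0.13,  -0.05,  0.1],[-0.05,  0.31,  0.01],[0.10,  0.01,  0.27]]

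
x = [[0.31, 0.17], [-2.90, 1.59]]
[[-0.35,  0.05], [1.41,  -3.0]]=x @ [[-0.81, 0.59], [-0.59, -0.81]]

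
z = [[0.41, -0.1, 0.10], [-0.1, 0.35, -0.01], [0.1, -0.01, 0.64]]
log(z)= [[-0.95, -0.27, 0.2], [-0.27, -1.09, 0.0], [0.2, 0.00, -0.46]]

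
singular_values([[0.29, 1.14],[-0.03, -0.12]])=[1.18, 0.0]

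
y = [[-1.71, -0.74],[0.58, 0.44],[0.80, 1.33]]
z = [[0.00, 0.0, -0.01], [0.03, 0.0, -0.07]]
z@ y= [[-0.01, -0.01], [-0.11, -0.12]]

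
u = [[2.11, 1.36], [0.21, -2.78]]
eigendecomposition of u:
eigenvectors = [[1.00,-0.27],[0.04,0.96]]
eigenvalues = [2.17, -2.84]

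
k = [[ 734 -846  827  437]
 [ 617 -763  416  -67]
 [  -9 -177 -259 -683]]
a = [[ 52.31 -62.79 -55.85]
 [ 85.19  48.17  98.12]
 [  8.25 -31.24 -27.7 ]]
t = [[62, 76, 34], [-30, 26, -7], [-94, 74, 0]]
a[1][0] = 85.19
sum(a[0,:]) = -66.33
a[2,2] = -27.7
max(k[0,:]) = 827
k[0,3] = 437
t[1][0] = -30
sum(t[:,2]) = 27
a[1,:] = [85.19, 48.17, 98.12]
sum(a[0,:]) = -66.33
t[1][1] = 26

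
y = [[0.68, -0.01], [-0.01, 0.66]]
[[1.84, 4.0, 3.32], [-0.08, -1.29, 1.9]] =y @ [[2.71, 5.85, 4.92], [-0.08, -1.86, 2.95]]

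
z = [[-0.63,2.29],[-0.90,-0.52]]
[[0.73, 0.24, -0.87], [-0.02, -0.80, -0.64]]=z@[[-0.14, 0.71, 0.8], [0.28, 0.30, -0.16]]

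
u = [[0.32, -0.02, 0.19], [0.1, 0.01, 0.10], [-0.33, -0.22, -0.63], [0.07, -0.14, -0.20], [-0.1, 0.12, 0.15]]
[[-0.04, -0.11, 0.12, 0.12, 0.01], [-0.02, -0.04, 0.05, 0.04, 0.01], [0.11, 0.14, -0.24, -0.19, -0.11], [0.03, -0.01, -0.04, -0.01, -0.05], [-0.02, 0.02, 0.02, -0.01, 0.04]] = u@ [[-0.15, -0.23, 0.33, 0.35, -0.05],[-0.32, 0.17, 0.28, 0.14, 0.13],[0.02, -0.16, 0.11, 0.07, 0.15]]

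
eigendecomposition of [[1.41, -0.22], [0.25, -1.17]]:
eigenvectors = [[1.0, 0.09], [0.1, 1.0]]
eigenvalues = [1.39, -1.15]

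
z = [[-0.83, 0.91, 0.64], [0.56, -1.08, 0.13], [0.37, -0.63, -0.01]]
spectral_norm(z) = 1.90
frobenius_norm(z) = 1.99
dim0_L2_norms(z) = [1.07, 1.55, 0.65]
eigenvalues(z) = [-1.78, 0.01, -0.15]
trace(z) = -1.92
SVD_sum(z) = [[-0.74, 1.07, 0.26], [0.65, -0.93, -0.23], [0.4, -0.58, -0.14]] + [[-0.09, -0.16, 0.38], [-0.09, -0.15, 0.36], [-0.03, -0.05, 0.13]] + [[0.0,0.00,0.00], [-0.00,-0.00,-0.0], [0.00,0.0,0.00]]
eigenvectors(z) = [[0.76, -0.80, -0.84], [-0.54, -0.46, -0.52], [-0.35, -0.39, -0.15]]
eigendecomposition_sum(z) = [[-0.80,1.23,0.2], [0.58,-0.88,-0.14], [0.37,-0.57,-0.09]] + [[0.0, -0.01, 0.02], [0.0, -0.01, 0.01], [0.0, -0.0, 0.01]] + [[-0.03, -0.31, 0.42], [-0.02, -0.19, 0.26], [-0.0, -0.05, 0.07]]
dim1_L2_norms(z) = [1.39, 1.22, 0.73]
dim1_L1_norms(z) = [2.38, 1.77, 1.01]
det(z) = 0.00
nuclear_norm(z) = 2.50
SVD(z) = [[-0.7,-0.71,0.1], [0.61,-0.66,-0.44], [0.38,-0.24,0.89]] @ diag([1.8980515157154645, 0.5956489607301442, 0.0016611054531526733]) @ [[0.56, -0.81, -0.2], [0.22, 0.37, -0.90], [0.8, 0.46, 0.38]]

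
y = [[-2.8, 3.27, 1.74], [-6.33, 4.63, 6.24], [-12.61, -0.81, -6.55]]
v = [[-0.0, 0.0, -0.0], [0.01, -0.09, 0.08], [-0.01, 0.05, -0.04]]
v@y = [[0.0, 0.0, 0.00], [-0.47, -0.45, -1.07], [0.22, 0.23, 0.56]]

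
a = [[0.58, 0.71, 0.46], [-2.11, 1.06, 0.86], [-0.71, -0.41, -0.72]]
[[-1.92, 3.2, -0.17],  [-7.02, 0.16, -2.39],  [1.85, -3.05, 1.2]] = a@[[1.24,  1.63,  0.55], [-2.00,  2.34,  1.17], [-2.66,  1.3,  -2.87]]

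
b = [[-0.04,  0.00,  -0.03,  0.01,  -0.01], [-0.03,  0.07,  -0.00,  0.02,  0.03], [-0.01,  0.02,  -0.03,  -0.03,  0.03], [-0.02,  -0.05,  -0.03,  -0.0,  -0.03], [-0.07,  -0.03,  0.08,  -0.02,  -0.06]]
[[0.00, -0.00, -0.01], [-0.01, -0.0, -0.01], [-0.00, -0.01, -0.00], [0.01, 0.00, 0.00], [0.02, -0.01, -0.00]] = b @[[-0.05,  0.12,  0.1],[-0.06,  -0.01,  -0.12],[0.0,  -0.05,  0.04],[-0.1,  0.25,  -0.01],[-0.15,  -0.06,  0.04]]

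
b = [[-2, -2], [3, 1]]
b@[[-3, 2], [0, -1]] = [[6, -2], [-9, 5]]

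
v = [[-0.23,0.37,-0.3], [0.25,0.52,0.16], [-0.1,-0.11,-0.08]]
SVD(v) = [[0.49, -0.87, -0.11], [0.85, 0.44, 0.28], [-0.19, -0.23, 0.95]] @ diag([0.6555095401219393, 0.4869353555109584, 0.0010965229318730956]) @ [[0.18, 0.98, 0.01], [0.68, -0.13, 0.72], [-0.71, 0.13, 0.70]]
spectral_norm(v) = 0.66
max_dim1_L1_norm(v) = 0.93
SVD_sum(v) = [[0.06,0.31,0.00],  [0.10,0.55,0.01],  [-0.02,-0.13,-0.00]] + [[-0.29,  0.06,  -0.30], [0.15,  -0.03,  0.15], [-0.08,  0.01,  -0.08]] + [[0.0, -0.00, -0.00], [-0.00, 0.00, 0.00], [-0.0, 0.0, 0.0]]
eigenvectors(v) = [[0.45, 0.94, -0.71],[0.87, -0.29, 0.12],[-0.2, 0.19, 0.7]]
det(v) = -0.00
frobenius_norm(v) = 0.82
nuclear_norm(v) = 1.14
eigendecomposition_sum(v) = [[0.08, 0.29, 0.03], [0.15, 0.55, 0.06], [-0.04, -0.13, -0.01]] + [[-0.31,  0.09,  -0.33], [0.10,  -0.03,  0.1], [-0.06,  0.02,  -0.07]] + [[0.00, -0.0, -0.0], [-0.0, 0.0, 0.0], [-0.0, 0.00, 0.00]]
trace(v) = 0.21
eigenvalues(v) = [0.61, -0.4, 0.0]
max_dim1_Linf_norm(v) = 0.52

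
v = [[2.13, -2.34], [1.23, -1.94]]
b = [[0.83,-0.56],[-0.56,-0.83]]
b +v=[[2.96, -2.90], [0.67, -2.77]]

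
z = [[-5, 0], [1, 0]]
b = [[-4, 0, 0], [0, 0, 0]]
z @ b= [[20, 0, 0], [-4, 0, 0]]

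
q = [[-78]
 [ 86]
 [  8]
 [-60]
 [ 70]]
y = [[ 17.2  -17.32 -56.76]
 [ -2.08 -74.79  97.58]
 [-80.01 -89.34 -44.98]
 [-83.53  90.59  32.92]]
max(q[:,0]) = 86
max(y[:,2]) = 97.58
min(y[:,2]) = -56.76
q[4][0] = 70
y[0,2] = -56.76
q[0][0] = -78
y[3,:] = [-83.53, 90.59, 32.92]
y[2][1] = -89.34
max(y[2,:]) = -44.98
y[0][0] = 17.2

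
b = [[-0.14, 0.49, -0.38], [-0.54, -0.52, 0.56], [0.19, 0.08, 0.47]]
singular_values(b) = [1.07, 0.54, 0.34]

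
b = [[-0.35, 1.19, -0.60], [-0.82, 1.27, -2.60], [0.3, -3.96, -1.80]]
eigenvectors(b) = [[-0.37,  -0.96,  -0.0], [-0.72,  -0.17,  0.45], [0.58,  0.22,  0.89]]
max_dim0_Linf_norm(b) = 3.96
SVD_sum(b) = [[-0.10, 0.95, 0.29], [-0.06, 0.52, 0.16], [0.45, -4.11, -1.25]] + [[-0.25, 0.24, -0.89], [-0.76, 0.75, -2.76], [-0.15, 0.15, -0.55]] + [[0.0, 0.0, -0.0], [-0.0, -0.0, 0.0], [0.00, 0.00, -0.0]]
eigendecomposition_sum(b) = [[-0.35, 1.19, -0.61], [-0.69, 2.33, -1.19], [0.55, -1.87, 0.96]] + [[0.00,-0.00,0.00], [0.00,-0.00,0.00], [-0.0,0.00,-0.00]] + [[0.0, 0.0, 0.01], [-0.13, -1.06, -1.41], [-0.25, -2.09, -2.76]]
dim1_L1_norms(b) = [2.14, 4.69, 6.06]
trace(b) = -0.88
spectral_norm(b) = 4.47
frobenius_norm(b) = 5.47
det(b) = -0.00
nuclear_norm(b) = 7.63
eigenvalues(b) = [2.94, 0.0, -3.82]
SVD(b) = [[-0.22, -0.3, 0.93], [-0.12, -0.94, -0.33], [0.97, -0.19, 0.17]] @ diag([4.466270584041859, 3.163530791369099, 4.6711825391467793e-05]) @ [[0.10, -0.95, -0.29], [0.26, -0.25, 0.93], [0.96, 0.17, -0.22]]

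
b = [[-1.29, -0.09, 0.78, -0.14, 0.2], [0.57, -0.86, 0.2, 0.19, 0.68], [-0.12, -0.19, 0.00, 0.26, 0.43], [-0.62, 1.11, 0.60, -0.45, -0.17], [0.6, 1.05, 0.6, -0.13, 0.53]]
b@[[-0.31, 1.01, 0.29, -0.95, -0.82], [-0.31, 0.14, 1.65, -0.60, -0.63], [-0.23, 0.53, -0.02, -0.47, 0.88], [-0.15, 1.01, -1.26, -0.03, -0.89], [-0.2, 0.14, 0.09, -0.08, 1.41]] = [[0.23,-1.02,-0.34,0.90,2.21],[-0.12,0.85,-1.44,-0.18,1.04],[-0.03,0.18,-0.64,0.19,0.59],[-0.19,-0.63,2.19,-0.33,0.50],[-0.74,1.01,2.11,-1.52,0.24]]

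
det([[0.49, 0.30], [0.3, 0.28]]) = 0.047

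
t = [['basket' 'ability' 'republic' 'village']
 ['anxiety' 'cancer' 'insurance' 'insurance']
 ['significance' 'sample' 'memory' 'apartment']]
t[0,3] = 'village'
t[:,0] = ['basket', 'anxiety', 'significance']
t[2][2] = 'memory'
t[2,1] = 'sample'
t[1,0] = 'anxiety'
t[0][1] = 'ability'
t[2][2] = 'memory'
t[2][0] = 'significance'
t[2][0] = 'significance'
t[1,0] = 'anxiety'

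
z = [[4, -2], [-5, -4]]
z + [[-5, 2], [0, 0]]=[[-1, 0], [-5, -4]]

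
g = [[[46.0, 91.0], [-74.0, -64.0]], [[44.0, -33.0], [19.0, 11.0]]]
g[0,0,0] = 46.0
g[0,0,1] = 91.0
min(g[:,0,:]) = -33.0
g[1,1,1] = 11.0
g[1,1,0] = 19.0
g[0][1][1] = -64.0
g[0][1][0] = -74.0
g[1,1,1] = 11.0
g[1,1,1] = 11.0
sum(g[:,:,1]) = 5.0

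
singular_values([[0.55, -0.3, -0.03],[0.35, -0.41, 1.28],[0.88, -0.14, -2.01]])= [2.46, 1.05, 0.0]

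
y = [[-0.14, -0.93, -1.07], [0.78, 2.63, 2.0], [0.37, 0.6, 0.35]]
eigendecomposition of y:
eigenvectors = [[0.37+0.00j, (-0.75+0j), (-0.75-0j)], [-0.91+0.00j, 0.42-0.26j, (0.42+0.26j)], [(-0.18+0j), (-0.22+0.38j), (-0.22-0.38j)]]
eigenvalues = [(2.7+0j), (0.07+0.22j), (0.07-0.22j)]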